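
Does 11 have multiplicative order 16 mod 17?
Powers of 11 mod 17: 11^1≡11, 11^2≡2, 11^3≡5, 11^4≡4, 11^5≡10, 11^6≡8, 11^7≡3, 11^8≡16, 11^9≡6, 11^10≡15, 11^11≡12, 11^12≡13, 11^13≡7, 11^14≡9, 11^15≡14, 11^16≡1. First k with 11^k≡1 is k=16. Yes, ord_17(11) = 16.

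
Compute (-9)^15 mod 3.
By repeated squaring (mod 3): (-9)^{1}≡0, (-9)^{2}≡0, (-9)^{4}≡0, (-9)^{8}≡0. Then (-9)^{15} = (-9)^{8+4+2+1} ≡ 0 × 0 × 0 × 0 ≡ 0 (mod 3)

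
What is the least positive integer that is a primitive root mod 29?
g = 2. For each prime q|28: 2^{14}≡28, 2^{4}≡16, none ≡ 1, so ord_29(2) = 28 and 2 is a primitive root.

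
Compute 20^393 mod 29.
Using Fermat: 20^{28} ≡ 1 (mod 29). 393 ≡ 1 (mod 28). So 20^{393} ≡ 20^{1} ≡ 20 (mod 29)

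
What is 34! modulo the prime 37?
(36)! = (34)! × (35) × (36) ≡ -1 (mod 37). So (34)! ≡ -1 × [(36)(35)]^(-1) ≡ 18 (mod 37)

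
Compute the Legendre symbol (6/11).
(6/11) = 6^{5} mod 11 = -1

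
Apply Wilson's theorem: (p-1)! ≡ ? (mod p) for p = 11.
By Wilson's theorem, (10)! ≡ -1 ≡ 10 (mod 11)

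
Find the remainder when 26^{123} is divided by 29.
By Fermat: 26^{28} ≡ 1 (mod 29). 123 = 4×28 + 11. So 26^{123} ≡ 26^{11} ≡ 14 (mod 29)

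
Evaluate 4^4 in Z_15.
4^{4} = 256 ≡ 1 (mod 15)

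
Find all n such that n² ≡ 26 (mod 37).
The square roots of 26 mod 37 are 10 and 27. Verify: 10² = 100 ≡ 26 (mod 37)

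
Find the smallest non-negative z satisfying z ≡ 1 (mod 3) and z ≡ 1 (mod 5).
M = 3 × 5 = 15. M₁ = 5, y₁ ≡ 2 (mod 3). M₂ = 3, y₂ ≡ 2 (mod 5). z = 1×5×2 + 1×3×2 ≡ 1 (mod 15)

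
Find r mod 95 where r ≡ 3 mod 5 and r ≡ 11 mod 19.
M = 5 × 19 = 95. M₁ = 19, y₁ ≡ 4 mod 5. M₂ = 5, y₂ ≡ 4 mod 19. r = 3×19×4 + 11×5×4 ≡ 68 mod 95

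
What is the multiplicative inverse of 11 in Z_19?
Since 19 is prime, by Fermat 11^(-1) ≡ 11^{17} ≡ 7 (mod 19). Verify: 11 × 7 = 77 ≡ 1 (mod 19)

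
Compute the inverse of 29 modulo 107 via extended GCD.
Extended GCD: 29(48) + 107(-13) = 1. So 29^(-1) ≡ 48 mod 107. Verify: 29 × 48 = 1392 ≡ 1 mod 107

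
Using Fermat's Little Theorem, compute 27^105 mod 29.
By Fermat: 27^{28} ≡ 1 mod 29. 105 = 3×28 + 21. So 27^{105} ≡ 27^{21} ≡ 12 mod 29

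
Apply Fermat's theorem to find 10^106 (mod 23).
By Fermat: 10^{22} ≡ 1 (mod 23). 106 = 4×22 + 18. So 10^{106} ≡ 10^{18} ≡ 9 (mod 23)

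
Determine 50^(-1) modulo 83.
Since 83 is prime, by Fermat 50^(-1) ≡ 50^{81} ≡ 5 mod 83. Verify: 50 × 5 = 250 ≡ 1 mod 83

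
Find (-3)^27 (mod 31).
By repeated squaring (mod 31): (-3)^{1}≡28, (-3)^{2}≡9, (-3)^{4}≡19, (-3)^{8}≡20, (-3)^{16}≡28. Then (-3)^{27} = (-3)^{16+8+2+1} ≡ 28 × 20 × 9 × 28 ≡ 8 (mod 31)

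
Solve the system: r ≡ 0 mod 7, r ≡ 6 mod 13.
M = 7 × 13 = 91. M₁ = 13, y₁ ≡ 6 mod 7. M₂ = 7, y₂ ≡ 2 mod 13. r = 0×13×6 + 6×7×2 ≡ 84 mod 91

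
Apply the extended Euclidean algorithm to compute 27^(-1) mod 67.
Extended GCD: 27(5) + 67(-2) = 1. So 27^(-1) ≡ 5 mod 67. Verify: 27 × 5 = 135 ≡ 1 mod 67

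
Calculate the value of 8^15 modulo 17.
By repeated squaring (mod 17): 8^{1}≡8, 8^{2}≡13, 8^{4}≡16, 8^{8}≡1. Then 8^{15} = 8^{8+4+2+1} ≡ 1 × 16 × 13 × 8 ≡ 15 (mod 17)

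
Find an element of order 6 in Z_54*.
17 has order 6 mod 54 since 17^{6} ≡ 1 mod 54 and no smaller power works.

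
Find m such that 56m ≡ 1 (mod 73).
Since 73 is prime, by Fermat 56^(-1) ≡ 56^{71} ≡ 30 (mod 73). Verify: 56 × 30 = 1680 ≡ 1 (mod 73)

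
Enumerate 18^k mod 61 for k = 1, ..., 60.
18^1, 18^2, ..., 18^{60} mod 61: [18, 19, 37, 56, 32, 27, 59, 25, 23, 48, 10, 58, 7, 4, 11, 15, 26, 41, 6, 47, 53, 39, 31, 9, 40, 49, 28, 16, 44, 60, 43, 42, 24, 5, 29, 34, 2, 36, 38, 13, 51, 3, 54, 57, 50, 46, 35, 20, 55, 14, 8, 22, 30, 52, 21, 12, 33, 45, 17, 1]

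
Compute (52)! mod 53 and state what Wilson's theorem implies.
(52)! mod 53 = 52. Since this equals -1 (mod 53), Wilson confirms 53 is prime.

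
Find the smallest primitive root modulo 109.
g = 6. For each prime q|108: 6^{54}≡108, 6^{36}≡63, none ≡ 1, so ord_109(6) = 108 and 6 is a primitive root.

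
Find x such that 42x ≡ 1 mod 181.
Since 181 is prime, by Fermat 42^(-1) ≡ 42^{179} ≡ 125 mod 181. Verify: 42 × 125 = 5250 ≡ 1 mod 181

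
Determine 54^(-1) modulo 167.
Since 167 is prime, by Fermat 54^(-1) ≡ 54^{165} ≡ 133 mod 167. Verify: 54 × 133 = 7182 ≡ 1 mod 167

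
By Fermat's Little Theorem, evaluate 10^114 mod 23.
By Fermat: 10^{22} ≡ 1 mod 23. 114 = 5×22 + 4. So 10^{114} ≡ 10^{4} ≡ 18 mod 23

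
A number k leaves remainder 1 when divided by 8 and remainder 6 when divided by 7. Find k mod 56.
M = 8 × 7 = 56. M₁ = 7, y₁ ≡ 7 mod 8. M₂ = 8, y₂ ≡ 1 mod 7. k = 1×7×7 + 6×8×1 ≡ 41 mod 56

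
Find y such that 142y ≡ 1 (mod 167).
Since 167 is prime, by Fermat 142^(-1) ≡ 142^{165} ≡ 20 (mod 167). Verify: 142 × 20 = 2840 ≡ 1 (mod 167)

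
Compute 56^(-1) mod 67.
Since 67 is prime, by Fermat 56^(-1) ≡ 56^{65} ≡ 6 mod 67. Verify: 56 × 6 = 336 ≡ 1 mod 67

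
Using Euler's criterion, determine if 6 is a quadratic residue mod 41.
By Euler's criterion: 6^{20} ≡ 40 (mod 41). Since this equals -1 (≡ 40), 6 is not a QR.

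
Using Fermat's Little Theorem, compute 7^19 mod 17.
By Fermat: 7^{16} ≡ 1 mod 17. So 7^{19} = 7^{16} · 7^{3} ≡ 7^{3} ≡ 3 mod 17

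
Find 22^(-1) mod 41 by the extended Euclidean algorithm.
Extended GCD: 22(-13) + 41(7) = 1. So 22^(-1) ≡ -13 ≡ 28 mod 41. Verify: 22 × 28 = 616 ≡ 1 mod 41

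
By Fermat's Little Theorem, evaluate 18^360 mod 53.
By Fermat: 18^{52} ≡ 1 mod 53. 360 ≡ 48 mod 52. So 18^{360} ≡ 18^{48} ≡ 28 mod 53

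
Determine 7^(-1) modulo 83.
Since 83 is prime, by Fermat 7^(-1) ≡ 7^{81} ≡ 12 mod 83. Verify: 7 × 12 = 84 ≡ 1 mod 83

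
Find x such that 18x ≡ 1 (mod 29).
Since 29 is prime, by Fermat 18^(-1) ≡ 18^{27} ≡ 21 (mod 29). Verify: 18 × 21 = 378 ≡ 1 (mod 29)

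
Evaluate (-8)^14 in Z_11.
Using Fermat: (-8)^{10} ≡ 1 mod 11. 14 ≡ 4 mod 10. So (-8)^{14} ≡ (-8)^{4} ≡ 4 mod 11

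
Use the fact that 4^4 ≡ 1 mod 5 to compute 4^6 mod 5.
By Fermat: 4^{4} ≡ 1 mod 5. So 4^{6} = 4^{4} · 4^{2} ≡ 4^{2} ≡ 1 mod 5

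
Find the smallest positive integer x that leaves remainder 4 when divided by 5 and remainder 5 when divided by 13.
M = 5 × 13 = 65. M₁ = 13, y₁ ≡ 2 (mod 5). M₂ = 5, y₂ ≡ 8 (mod 13). x = 4×13×2 + 5×5×8 ≡ 44 (mod 65)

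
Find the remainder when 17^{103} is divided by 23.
By Fermat: 17^{22} ≡ 1 mod 23. 103 = 4×22 + 15. So 17^{103} ≡ 17^{15} ≡ 15 mod 23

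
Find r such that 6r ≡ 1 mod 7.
Since 7 is prime, by Fermat 6^(-1) ≡ 6^{5} ≡ 6 mod 7. Verify: 6 × 6 = 36 ≡ 1 mod 7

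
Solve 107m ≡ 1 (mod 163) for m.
Since 163 is prime, by Fermat 107^(-1) ≡ 107^{161} ≡ 32 (mod 163). Verify: 107 × 32 = 3424 ≡ 1 (mod 163)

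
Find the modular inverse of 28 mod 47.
Since 47 is prime, by Fermat 28^(-1) ≡ 28^{45} ≡ 42 mod 47. Verify: 28 × 42 = 1176 ≡ 1 mod 47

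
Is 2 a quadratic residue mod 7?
By Euler's criterion: 2^{3} ≡ 1 (mod 7). Since this equals 1, 2 is a QR.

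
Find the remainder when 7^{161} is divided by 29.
By Fermat: 7^{28} ≡ 1 (mod 29). 161 = 5×28 + 21. So 7^{161} ≡ 7^{21} ≡ 1 (mod 29)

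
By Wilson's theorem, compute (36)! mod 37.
By Wilson's theorem, (36)! ≡ -1 ≡ 36 mod 37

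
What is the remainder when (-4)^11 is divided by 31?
By repeated squaring (mod 31): (-4)^{1}≡27, (-4)^{2}≡16, (-4)^{4}≡8, (-4)^{8}≡2. Then (-4)^{11} = (-4)^{8+2+1} ≡ 2 × 16 × 27 ≡ 27 (mod 31)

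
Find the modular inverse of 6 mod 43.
Since 43 is prime, by Fermat 6^(-1) ≡ 6^{41} ≡ 36 mod 43. Verify: 6 × 36 = 216 ≡ 1 mod 43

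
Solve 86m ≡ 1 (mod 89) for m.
Since 89 is prime, by Fermat 86^(-1) ≡ 86^{87} ≡ 59 (mod 89). Verify: 86 × 59 = 5074 ≡ 1 (mod 89)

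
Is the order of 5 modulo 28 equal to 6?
Powers of 5 mod 28: 5^1≡5, 5^2≡25, 5^3≡13, 5^4≡9, 5^5≡17, 5^6≡1. First k with 5^k≡1 is k=6. Yes, ord_28(5) = 6.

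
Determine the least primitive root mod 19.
g = 2. For each prime q|18: 2^{9}≡18, 2^{6}≡7, none ≡ 1, so ord_19(2) = 18 and 2 is a primitive root.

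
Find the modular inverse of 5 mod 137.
Since 137 is prime, by Fermat 5^(-1) ≡ 5^{135} ≡ 55 (mod 137). Verify: 5 × 55 = 275 ≡ 1 (mod 137)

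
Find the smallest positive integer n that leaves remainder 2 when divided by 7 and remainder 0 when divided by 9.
M = 7 × 9 = 63. M₁ = 9, y₁ ≡ 4 (mod 7). M₂ = 7, y₂ ≡ 4 (mod 9). n = 2×9×4 + 0×7×4 ≡ 9 (mod 63)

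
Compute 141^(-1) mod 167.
Since 167 is prime, by Fermat 141^(-1) ≡ 141^{165} ≡ 122 mod 167. Verify: 141 × 122 = 17202 ≡ 1 mod 167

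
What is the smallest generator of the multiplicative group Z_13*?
g = 2. For each prime q|12: 2^{6}≡12, 2^{4}≡3, none ≡ 1, so ord_13(2) = 12 and 2 is a primitive root.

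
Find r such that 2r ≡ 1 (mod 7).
Since 7 is prime, by Fermat 2^(-1) ≡ 2^{5} ≡ 4 (mod 7). Verify: 2 × 4 = 8 ≡ 1 (mod 7)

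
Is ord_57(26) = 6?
Powers of 26 mod 57: 26^1≡26, 26^2≡49, 26^3≡20, 26^4≡7, 26^5≡11, 26^6≡1. First k with 26^k≡1 is k=6. Yes, ord_57(26) = 6.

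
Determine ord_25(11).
Powers of 11 mod 25: 11^1≡11, 11^2≡21, 11^3≡6, 11^4≡16, 11^5≡1. ord_25(11) = 5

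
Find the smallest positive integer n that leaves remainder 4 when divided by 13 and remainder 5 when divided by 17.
M = 13 × 17 = 221. M₁ = 17, y₁ ≡ 10 (mod 13). M₂ = 13, y₂ ≡ 4 (mod 17). n = 4×17×10 + 5×13×4 ≡ 56 (mod 221)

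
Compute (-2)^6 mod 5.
Using Fermat: (-2)^{4} ≡ 1 (mod 5). 6 ≡ 2 (mod 4). So (-2)^{6} ≡ (-2)^{2} ≡ 4 (mod 5)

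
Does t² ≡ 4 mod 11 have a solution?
By Euler's criterion: 4^{5} ≡ 1 mod 11. Since this equals 1, 4 is a QR.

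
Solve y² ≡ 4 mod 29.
The square roots of 4 mod 29 are 27 and 2. Verify: 27² = 729 ≡ 4 mod 29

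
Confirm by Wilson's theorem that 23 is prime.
(22)! mod 23 = 22. Since this equals -1 (mod 23), Wilson confirms 23 is prime.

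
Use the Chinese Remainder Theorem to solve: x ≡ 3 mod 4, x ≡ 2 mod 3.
M = 4 × 3 = 12. M₁ = 3, y₁ ≡ 3 mod 4. M₂ = 4, y₂ ≡ 1 mod 3. x = 3×3×3 + 2×4×1 ≡ 11 mod 12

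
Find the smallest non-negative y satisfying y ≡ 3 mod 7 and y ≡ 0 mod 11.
M = 7 × 11 = 77. M₁ = 11, y₁ ≡ 2 mod 7. M₂ = 7, y₂ ≡ 8 mod 11. y = 3×11×2 + 0×7×8 ≡ 66 mod 77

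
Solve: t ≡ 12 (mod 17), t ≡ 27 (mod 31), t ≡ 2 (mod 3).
M = 17 × 31 × 3 = 1581. M₁ = 93, y₁ ≡ 15 (mod 17). M₂ = 51, y₂ ≡ 14 (mod 31). M₃ = 527, y₃ ≡ 2 (mod 3). t = 12×93×15 + 27×51×14 + 2×527×2 ≡ 182 (mod 1581)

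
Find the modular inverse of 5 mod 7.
Since 7 is prime, by Fermat 5^(-1) ≡ 5^{5} ≡ 3 (mod 7). Verify: 5 × 3 = 15 ≡ 1 (mod 7)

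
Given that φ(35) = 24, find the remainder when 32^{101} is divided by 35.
By Euler: 32^{24} ≡ 1 mod 35 since gcd(32, 35) = 1. 101 = 4×24 + 5. So 32^{101} ≡ 32^{5} ≡ 2 mod 35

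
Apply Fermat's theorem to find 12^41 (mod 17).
By Fermat: 12^{16} ≡ 1 (mod 17). 41 = 2×16 + 9. So 12^{41} ≡ 12^{9} ≡ 5 (mod 17)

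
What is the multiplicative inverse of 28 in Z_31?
Since 31 is prime, by Fermat 28^(-1) ≡ 28^{29} ≡ 10 mod 31. Verify: 28 × 10 = 280 ≡ 1 mod 31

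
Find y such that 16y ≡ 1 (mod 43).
Since 43 is prime, by Fermat 16^(-1) ≡ 16^{41} ≡ 35 (mod 43). Verify: 16 × 35 = 560 ≡ 1 (mod 43)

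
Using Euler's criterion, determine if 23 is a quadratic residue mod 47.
By Euler's criterion: 23^{23} ≡ 46 (mod 47). Since this equals -1 (≡ 46), 23 is not a QR.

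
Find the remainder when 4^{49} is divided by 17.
By Fermat: 4^{16} ≡ 1 mod 17. 49 = 3×16 + 1. So 4^{49} ≡ 4^{1} ≡ 4 mod 17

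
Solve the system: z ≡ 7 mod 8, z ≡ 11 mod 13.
M = 8 × 13 = 104. M₁ = 13, y₁ ≡ 5 mod 8. M₂ = 8, y₂ ≡ 5 mod 13. z = 7×13×5 + 11×8×5 ≡ 63 mod 104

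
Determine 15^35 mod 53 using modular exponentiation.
By repeated squaring (mod 53): 15^{1}≡15, 15^{2}≡13, 15^{4}≡10, 15^{8}≡47, 15^{16}≡36, 15^{32}≡24. Then 15^{35} = 15^{32+2+1} ≡ 24 × 13 × 15 ≡ 16 (mod 53)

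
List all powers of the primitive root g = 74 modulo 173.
74^1, 74^2, ..., 74^{172} mod 173: [74, 113, 58, 140, 153, 77, 162, 51, 141, 54, 17, 47, 18, 121, 131, 6, 98, 159, 2, 148, 53, 116, 107, 133, 154, 151, 102, 109, 108, 34, 94, 36, 69, 89, 12, 23, 145, 4, 123, 106, 59, 41, 93, 135, 129, 31, 45, 43, 68, 15, 72, 138, 5, 24, 46, 117, 8, 73, 39, 118, 82, 13, 97, 85, 62, 90, 86, 136, 30, 144, 103, 10, 48, 92, 61, 16, 146, 78, 63, 164, 26, 21, 170, 124, 7, 172, 99, 60, 115, 33, 20, 96, 11, 122, 32, 119, 156, 126, 155, 52, 42, 167, 75, 14, 171, 25, 120, 57, 66, 40, 19, 22, 71, 64, 65, 139, 79, 137, 104, 84, 161, 150, 28, 169, 50, 67, 114, 132, 80, 38, 44, 142, 128, 130, 105, 158, 101, 35, 168, 149, 127, 56, 165, 100, 134, 55, 91, 160, 76, 88, 111, 83, 87, 37, 143, 29, 70, 163, 125, 81, 112, 157, 27, 95, 110, 9, 147, 152, 3, 49, 166, 1]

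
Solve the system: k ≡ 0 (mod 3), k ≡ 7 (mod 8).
M = 3 × 8 = 24. M₁ = 8, y₁ ≡ 2 (mod 3). M₂ = 3, y₂ ≡ 3 (mod 8). k = 0×8×2 + 7×3×3 ≡ 15 (mod 24)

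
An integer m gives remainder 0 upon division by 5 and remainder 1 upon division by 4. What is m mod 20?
M = 5 × 4 = 20. M₁ = 4, y₁ ≡ 4 mod 5. M₂ = 5, y₂ ≡ 1 mod 4. m = 0×4×4 + 1×5×1 ≡ 5 mod 20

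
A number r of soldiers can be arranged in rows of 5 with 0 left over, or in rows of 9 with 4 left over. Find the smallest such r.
M = 5 × 9 = 45. M₁ = 9, y₁ ≡ 4 mod 5. M₂ = 5, y₂ ≡ 2 mod 9. r = 0×9×4 + 4×5×2 ≡ 40 mod 45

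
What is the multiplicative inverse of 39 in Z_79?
Since 79 is prime, by Fermat 39^(-1) ≡ 39^{77} ≡ 77 (mod 79). Verify: 39 × 77 = 3003 ≡ 1 (mod 79)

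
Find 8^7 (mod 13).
By repeated squaring (mod 13): 8^{1}≡8, 8^{2}≡12, 8^{4}≡1. Then 8^{7} = 8^{4+2+1} ≡ 1 × 12 × 8 ≡ 5 (mod 13)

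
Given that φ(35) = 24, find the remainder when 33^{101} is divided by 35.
By Euler: 33^{24} ≡ 1 (mod 35) since gcd(33, 35) = 1. 101 = 4×24 + 5. So 33^{101} ≡ 33^{5} ≡ 3 (mod 35)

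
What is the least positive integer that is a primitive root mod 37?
g = 2. For each prime q|36: 2^{18}≡36, 2^{12}≡26, none ≡ 1, so ord_37(2) = 36 and 2 is a primitive root.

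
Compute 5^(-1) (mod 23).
Since 23 is prime, by Fermat 5^(-1) ≡ 5^{21} ≡ 14 (mod 23). Verify: 5 × 14 = 70 ≡ 1 (mod 23)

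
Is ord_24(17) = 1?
Powers of 17 mod 24: 17^1≡17, 17^2≡1. 17^1≡17≢1, so ord ≠ 1. No, the actual order is 2.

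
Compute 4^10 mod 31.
By repeated squaring mod 31: 4^{1}≡4, 4^{2}≡16, 4^{4}≡8, 4^{8}≡2. Then 4^{10} = 4^{8+2} ≡ 2 × 16 ≡ 1 mod 31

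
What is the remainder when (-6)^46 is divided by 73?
By repeated squaring mod 73: (-6)^{1}≡67, (-6)^{2}≡36, (-6)^{4}≡55, (-6)^{8}≡32, (-6)^{16}≡2, (-6)^{32}≡4. Then (-6)^{46} = (-6)^{32+8+4+2} ≡ 4 × 32 × 55 × 36 ≡ 57 mod 73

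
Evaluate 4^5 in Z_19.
By repeated squaring (mod 19): 4^{1}≡4, 4^{2}≡16, 4^{4}≡9. Then 4^{5} = 4^{4+1} ≡ 9 × 4 ≡ 17 (mod 19)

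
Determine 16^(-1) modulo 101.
Since 101 is prime, by Fermat 16^(-1) ≡ 16^{99} ≡ 19 mod 101. Verify: 16 × 19 = 304 ≡ 1 mod 101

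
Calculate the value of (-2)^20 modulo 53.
By repeated squaring mod 53: (-2)^{1}≡51, (-2)^{2}≡4, (-2)^{4}≡16, (-2)^{8}≡44, (-2)^{16}≡28. Then (-2)^{20} = (-2)^{16+4} ≡ 28 × 16 ≡ 24 mod 53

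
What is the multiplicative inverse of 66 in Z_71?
Since 71 is prime, by Fermat 66^(-1) ≡ 66^{69} ≡ 14 mod 71. Verify: 66 × 14 = 924 ≡ 1 mod 71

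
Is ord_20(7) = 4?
Powers of 7 mod 20: 7^1≡7, 7^2≡9, 7^3≡3, 7^4≡1. First k with 7^k≡1 is k=4. Yes, ord_20(7) = 4.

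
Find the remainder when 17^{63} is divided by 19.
By Fermat: 17^{18} ≡ 1 mod 19. 63 = 3×18 + 9. So 17^{63} ≡ 17^{9} ≡ 1 mod 19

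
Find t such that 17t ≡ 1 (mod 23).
Since 23 is prime, by Fermat 17^(-1) ≡ 17^{21} ≡ 19 (mod 23). Verify: 17 × 19 = 323 ≡ 1 (mod 23)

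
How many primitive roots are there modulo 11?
There are φ(11-1) = φ(10) = 4 primitive roots modulo 11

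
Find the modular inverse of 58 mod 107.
Since 107 is prime, by Fermat 58^(-1) ≡ 58^{105} ≡ 24 (mod 107). Verify: 58 × 24 = 1392 ≡ 1 (mod 107)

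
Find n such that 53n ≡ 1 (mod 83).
Since 83 is prime, by Fermat 53^(-1) ≡ 53^{81} ≡ 47 (mod 83). Verify: 53 × 47 = 2491 ≡ 1 (mod 83)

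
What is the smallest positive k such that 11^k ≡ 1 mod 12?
Powers of 11 mod 12: 11^1≡11, 11^2≡1. Order = 2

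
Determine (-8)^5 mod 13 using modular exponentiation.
By repeated squaring mod 13: (-8)^{1}≡5, (-8)^{2}≡12, (-8)^{4}≡1. Then (-8)^{5} = (-8)^{4+1} ≡ 1 × 5 ≡ 5 mod 13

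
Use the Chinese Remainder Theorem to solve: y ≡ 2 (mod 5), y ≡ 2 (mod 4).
M = 5 × 4 = 20. M₁ = 4, y₁ ≡ 4 (mod 5). M₂ = 5, y₂ ≡ 1 (mod 4). y = 2×4×4 + 2×5×1 ≡ 2 (mod 20)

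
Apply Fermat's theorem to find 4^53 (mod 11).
By Fermat: 4^{10} ≡ 1 (mod 11). 53 = 5×10 + 3. So 4^{53} ≡ 4^{3} ≡ 9 (mod 11)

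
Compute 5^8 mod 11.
By repeated squaring (mod 11): 5^{1}≡5, 5^{2}≡3, 5^{4}≡9, 5^{8}≡4. So 5^{8} ≡ 4 (mod 11)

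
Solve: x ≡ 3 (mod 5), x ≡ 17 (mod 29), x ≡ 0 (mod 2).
M = 5 × 29 × 2 = 290. M₁ = 58, y₁ ≡ 2 (mod 5). M₂ = 10, y₂ ≡ 3 (mod 29). M₃ = 145, y₃ ≡ 1 (mod 2). x = 3×58×2 + 17×10×3 + 0×145×1 ≡ 278 (mod 290)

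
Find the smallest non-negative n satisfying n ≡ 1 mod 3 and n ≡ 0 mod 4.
M = 3 × 4 = 12. M₁ = 4, y₁ ≡ 1 mod 3. M₂ = 3, y₂ ≡ 3 mod 4. n = 1×4×1 + 0×3×3 ≡ 4 mod 12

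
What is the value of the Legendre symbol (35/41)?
(35/41) = 35^{20} mod 41 = -1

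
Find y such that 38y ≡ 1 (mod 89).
Since 89 is prime, by Fermat 38^(-1) ≡ 38^{87} ≡ 82 (mod 89). Verify: 38 × 82 = 3116 ≡ 1 (mod 89)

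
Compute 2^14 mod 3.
Using Fermat: 2^{2} ≡ 1 (mod 3). 14 ≡ 0 (mod 2). So 2^{14} ≡ 2^{0} ≡ 1 (mod 3)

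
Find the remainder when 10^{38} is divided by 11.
By Fermat: 10^{10} ≡ 1 (mod 11). 38 = 3×10 + 8. So 10^{38} ≡ 10^{8} ≡ 1 (mod 11)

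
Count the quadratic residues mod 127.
The squaring map on Z_127* is 2-to-1, so there are (126)/2 = 63 QRs.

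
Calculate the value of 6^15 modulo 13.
Using Fermat: 6^{12} ≡ 1 (mod 13). 15 ≡ 3 (mod 12). So 6^{15} ≡ 6^{3} ≡ 8 (mod 13)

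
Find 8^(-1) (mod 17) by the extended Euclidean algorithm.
Extended GCD: 8(-2) + 17(1) = 1. So 8^(-1) ≡ -2 ≡ 15 (mod 17). Verify: 8 × 15 = 120 ≡ 1 (mod 17)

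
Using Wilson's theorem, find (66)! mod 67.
By Wilson's theorem, (66)! ≡ -1 ≡ 66 (mod 67)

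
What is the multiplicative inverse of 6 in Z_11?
Since 11 is prime, by Fermat 6^(-1) ≡ 6^{9} ≡ 2 mod 11. Verify: 6 × 2 = 12 ≡ 1 mod 11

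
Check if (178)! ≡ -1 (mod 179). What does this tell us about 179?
(178)! mod 179 = 178. Since this equals -1 (mod 179), Wilson confirms 179 is prime.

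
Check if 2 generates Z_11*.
ord_11(2) divides 10. For each prime q|10: 2^{5}≡10, 2^{2}≡4, none ≡ 1. So 2 has order 10 and is a primitive root mod 11.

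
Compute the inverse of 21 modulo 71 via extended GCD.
Extended GCD: 21(-27) + 71(8) = 1. So 21^(-1) ≡ -27 ≡ 44 mod 71. Verify: 21 × 44 = 924 ≡ 1 mod 71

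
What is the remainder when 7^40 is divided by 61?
By repeated squaring (mod 61): 7^{1}≡7, 7^{2}≡49, 7^{4}≡22, 7^{8}≡57, 7^{16}≡16, 7^{32}≡12. Then 7^{40} = 7^{32+8} ≡ 12 × 57 ≡ 13 (mod 61)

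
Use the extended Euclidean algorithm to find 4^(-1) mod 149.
Extended GCD: 4(-37) + 149(1) = 1. So 4^(-1) ≡ -37 ≡ 112 (mod 149). Verify: 4 × 112 = 448 ≡ 1 (mod 149)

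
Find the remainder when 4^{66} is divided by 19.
By Fermat: 4^{18} ≡ 1 mod 19. 66 = 3×18 + 12. So 4^{66} ≡ 4^{12} ≡ 7 mod 19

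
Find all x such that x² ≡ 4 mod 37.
The square roots of 4 mod 37 are 35 and 2. Verify: 35² = 1225 ≡ 4 mod 37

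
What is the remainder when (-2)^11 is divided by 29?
By repeated squaring (mod 29): (-2)^{1}≡27, (-2)^{2}≡4, (-2)^{4}≡16, (-2)^{8}≡24. Then (-2)^{11} = (-2)^{8+2+1} ≡ 24 × 4 × 27 ≡ 11 (mod 29)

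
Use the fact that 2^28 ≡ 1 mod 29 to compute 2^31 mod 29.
By Fermat: 2^{28} ≡ 1 mod 29. So 2^{31} = 2^{28} · 2^{3} ≡ 2^{3} ≡ 8 mod 29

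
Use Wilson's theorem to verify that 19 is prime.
(18)! mod 19 = 18. Since this equals -1 mod 19, Wilson confirms 19 is prime.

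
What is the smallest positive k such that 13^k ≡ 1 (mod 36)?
Powers of 13 mod 36: 13^1≡13, 13^2≡25, 13^3≡1. ord_36(13) = 3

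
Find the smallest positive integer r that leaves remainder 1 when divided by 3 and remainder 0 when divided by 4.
M = 3 × 4 = 12. M₁ = 4, y₁ ≡ 1 (mod 3). M₂ = 3, y₂ ≡ 3 (mod 4). r = 1×4×1 + 0×3×3 ≡ 4 (mod 12)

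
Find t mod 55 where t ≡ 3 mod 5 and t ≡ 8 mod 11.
M = 5 × 11 = 55. M₁ = 11, y₁ ≡ 1 mod 5. M₂ = 5, y₂ ≡ 9 mod 11. t = 3×11×1 + 8×5×9 ≡ 8 mod 55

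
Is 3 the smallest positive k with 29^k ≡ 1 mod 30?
Powers of 29 mod 30: 29^1≡29, 29^2≡1. Already 29^2≡1, so the order is 2 < 3. No, the actual order is 2.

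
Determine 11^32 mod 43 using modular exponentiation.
By repeated squaring (mod 43): 11^{1}≡11, 11^{2}≡35, 11^{4}≡21, 11^{8}≡11, 11^{16}≡35, 11^{32}≡21. So 11^{32} ≡ 21 (mod 43)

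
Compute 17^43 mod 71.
By repeated squaring mod 71: 17^{1}≡17, 17^{2}≡5, 17^{4}≡25, 17^{8}≡57, 17^{16}≡54, 17^{32}≡5. Then 17^{43} = 17^{32+8+2+1} ≡ 5 × 57 × 5 × 17 ≡ 14 mod 71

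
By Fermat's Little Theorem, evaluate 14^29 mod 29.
By Fermat: 14^{28} ≡ 1 mod 29. So 14^{29} = 14^{28} · 14^{1} ≡ 14^{1} ≡ 14 mod 29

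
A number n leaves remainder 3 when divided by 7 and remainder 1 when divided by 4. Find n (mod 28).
M = 7 × 4 = 28. M₁ = 4, y₁ ≡ 2 (mod 7). M₂ = 7, y₂ ≡ 3 (mod 4). n = 3×4×2 + 1×7×3 ≡ 17 (mod 28)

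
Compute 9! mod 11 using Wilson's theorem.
(10)! = (9)! × (10) ≡ -1 mod 11. So (9)! ≡ -1 × (10)^(-1) ≡ (-1)×(-1) = 1 mod 11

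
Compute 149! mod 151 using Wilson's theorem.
(150)! = (149)! × (150) ≡ -1 mod 151. So (149)! ≡ -1 × (150)^(-1) ≡ (-1)×(-1) = 1 mod 151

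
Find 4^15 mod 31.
By repeated squaring mod 31: 4^{1}≡4, 4^{2}≡16, 4^{4}≡8, 4^{8}≡2. Then 4^{15} = 4^{8+4+2+1} ≡ 2 × 8 × 16 × 4 ≡ 1 mod 31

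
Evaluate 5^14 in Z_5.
By repeated squaring mod 5: 5^{1}≡0, 5^{2}≡0, 5^{4}≡0, 5^{8}≡0. Then 5^{14} = 5^{8+4+2} ≡ 0 × 0 × 0 ≡ 0 mod 5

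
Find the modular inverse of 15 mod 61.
Since 61 is prime, by Fermat 15^(-1) ≡ 15^{59} ≡ 57 mod 61. Verify: 15 × 57 = 855 ≡ 1 mod 61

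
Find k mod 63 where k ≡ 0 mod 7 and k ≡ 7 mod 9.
M = 7 × 9 = 63. M₁ = 9, y₁ ≡ 4 mod 7. M₂ = 7, y₂ ≡ 4 mod 9. k = 0×9×4 + 7×7×4 ≡ 7 mod 63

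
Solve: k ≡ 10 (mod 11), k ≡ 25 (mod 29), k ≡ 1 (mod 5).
M = 11 × 29 × 5 = 1595. M₁ = 145, y₁ ≡ 6 (mod 11). M₂ = 55, y₂ ≡ 19 (mod 29). M₃ = 319, y₃ ≡ 4 (mod 5). k = 10×145×6 + 25×55×19 + 1×319×4 ≡ 1011 (mod 1595)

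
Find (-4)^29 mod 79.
By repeated squaring mod 79: (-4)^{1}≡75, (-4)^{2}≡16, (-4)^{4}≡19, (-4)^{8}≡45, (-4)^{16}≡50. Then (-4)^{29} = (-4)^{16+8+4+1} ≡ 50 × 45 × 19 × 75 ≡ 35 mod 79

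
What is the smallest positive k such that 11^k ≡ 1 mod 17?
Powers of 11 mod 17: 11^1≡11, 11^2≡2, 11^3≡5, 11^4≡4, 11^5≡10, 11^6≡8, 11^7≡3, 11^8≡16, 11^9≡6, 11^10≡15, 11^11≡12, 11^12≡13, 11^13≡7, 11^14≡9, 11^15≡14, 11^16≡1. So the order of 11 is 16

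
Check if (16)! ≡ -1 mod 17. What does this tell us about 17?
(16)! mod 17 = 16. Since this equals -1 mod 17, Wilson confirms 17 is prime.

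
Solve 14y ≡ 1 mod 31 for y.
Since 31 is prime, by Fermat 14^(-1) ≡ 14^{29} ≡ 20 mod 31. Verify: 14 × 20 = 280 ≡ 1 mod 31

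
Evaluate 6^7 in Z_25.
By repeated squaring (mod 25): 6^{1}≡6, 6^{2}≡11, 6^{4}≡21. Then 6^{7} = 6^{4+2+1} ≡ 21 × 11 × 6 ≡ 11 (mod 25)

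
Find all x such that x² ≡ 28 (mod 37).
The square roots of 28 mod 37 are 19 and 18. Verify: 19² = 361 ≡ 28 (mod 37)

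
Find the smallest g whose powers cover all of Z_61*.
g = 2. Powers: [2, 4, 8, 16, 32, 3, 6, 12, 24, 48, ...] generates all 60 non-zero residues.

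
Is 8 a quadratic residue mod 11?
By Euler's criterion: 8^{5} ≡ 10 mod 11. Since this equals -1 (≡ 10), 8 is not a QR.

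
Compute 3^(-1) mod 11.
Since 11 is prime, by Fermat 3^(-1) ≡ 3^{9} ≡ 4 mod 11. Verify: 3 × 4 = 12 ≡ 1 mod 11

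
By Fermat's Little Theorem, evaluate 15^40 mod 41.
By Fermat's Little Theorem, 15^{40} ≡ 1 (mod 41) since 41 is prime and gcd(15, 41) = 1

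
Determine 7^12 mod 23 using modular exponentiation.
By repeated squaring mod 23: 7^{1}≡7, 7^{2}≡3, 7^{4}≡9, 7^{8}≡12. Then 7^{12} = 7^{8+4} ≡ 12 × 9 ≡ 16 mod 23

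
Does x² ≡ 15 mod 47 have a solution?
By Euler's criterion: 15^{23} ≡ 46 mod 47. Since this equals -1 (≡ 46), 15 is not a QR.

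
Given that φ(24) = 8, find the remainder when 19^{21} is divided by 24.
By Euler: 19^{8} ≡ 1 mod 24 since gcd(19, 24) = 1. 21 = 2×8 + 5. So 19^{21} ≡ 19^{5} ≡ 19 mod 24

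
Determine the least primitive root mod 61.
g = 2. Powers: [2, 4, 8, 16, 32, 3, 6, 12, ...] generates all 60 non-zero residues.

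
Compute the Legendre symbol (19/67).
(19/67) = 19^{33} mod 67 = 1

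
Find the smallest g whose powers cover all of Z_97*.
g = 5. For each prime q|96: 5^{48}≡96, 5^{32}≡35, none ≡ 1, so ord_97(5) = 96 and 5 is a primitive root.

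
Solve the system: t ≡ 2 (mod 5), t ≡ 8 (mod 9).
M = 5 × 9 = 45. M₁ = 9, y₁ ≡ 4 (mod 5). M₂ = 5, y₂ ≡ 2 (mod 9). t = 2×9×4 + 8×5×2 ≡ 17 (mod 45)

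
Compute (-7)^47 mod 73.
By repeated squaring (mod 73): (-7)^{1}≡66, (-7)^{2}≡49, (-7)^{4}≡65, (-7)^{8}≡64, (-7)^{16}≡8, (-7)^{32}≡64. Then (-7)^{47} = (-7)^{32+8+4+2+1} ≡ 64 × 64 × 65 × 49 × 66 ≡ 52 (mod 73)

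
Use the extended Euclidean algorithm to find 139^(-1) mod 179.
Extended GCD: 139(85) + 179(-66) = 1. So 139^(-1) ≡ 85 mod 179. Verify: 139 × 85 = 11815 ≡ 1 mod 179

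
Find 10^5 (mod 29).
By repeated squaring (mod 29): 10^{1}≡10, 10^{2}≡13, 10^{4}≡24. Then 10^{5} = 10^{4+1} ≡ 24 × 10 ≡ 8 (mod 29)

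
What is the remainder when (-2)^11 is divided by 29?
By repeated squaring mod 29: (-2)^{1}≡27, (-2)^{2}≡4, (-2)^{4}≡16, (-2)^{8}≡24. Then (-2)^{11} = (-2)^{8+2+1} ≡ 24 × 4 × 27 ≡ 11 mod 29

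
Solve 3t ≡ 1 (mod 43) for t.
Since 43 is prime, by Fermat 3^(-1) ≡ 3^{41} ≡ 29 (mod 43). Verify: 3 × 29 = 87 ≡ 1 (mod 43)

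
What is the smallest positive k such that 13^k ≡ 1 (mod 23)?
Powers of 13 mod 23: 13^1≡13, 13^2≡8, 13^3≡12, 13^4≡18, 13^5≡4, 13^6≡6, 13^7≡9, 13^8≡2, 13^9≡3, 13^10≡16, 13^11≡1. So the order of 13 is 11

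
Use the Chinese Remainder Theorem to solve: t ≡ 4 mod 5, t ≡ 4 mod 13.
M = 5 × 13 = 65. M₁ = 13, y₁ ≡ 2 mod 5. M₂ = 5, y₂ ≡ 8 mod 13. t = 4×13×2 + 4×5×8 ≡ 4 mod 65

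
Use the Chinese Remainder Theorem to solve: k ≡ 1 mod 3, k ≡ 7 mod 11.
M = 3 × 11 = 33. M₁ = 11, y₁ ≡ 2 mod 3. M₂ = 3, y₂ ≡ 4 mod 11. k = 1×11×2 + 7×3×4 ≡ 7 mod 33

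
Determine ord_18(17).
Powers of 17 mod 18: 17^1≡17, 17^2≡1. ord_18(17) = 2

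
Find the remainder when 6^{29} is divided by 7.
By Fermat: 6^{6} ≡ 1 mod 7. 29 = 4×6 + 5. So 6^{29} ≡ 6^{5} ≡ 6 mod 7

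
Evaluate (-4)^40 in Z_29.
Using Fermat: (-4)^{28} ≡ 1 mod 29. 40 ≡ 12 mod 28. So (-4)^{40} ≡ (-4)^{12} ≡ 20 mod 29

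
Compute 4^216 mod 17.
Using Fermat: 4^{16} ≡ 1 mod 17. 216 ≡ 8 mod 16. So 4^{216} ≡ 4^{8} ≡ 1 mod 17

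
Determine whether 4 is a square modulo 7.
By Euler's criterion: 4^{3} ≡ 1 (mod 7). Since this equals 1, 4 is a QR.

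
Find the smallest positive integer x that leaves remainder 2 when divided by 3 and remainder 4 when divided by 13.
M = 3 × 13 = 39. M₁ = 13, y₁ ≡ 1 (mod 3). M₂ = 3, y₂ ≡ 9 (mod 13). x = 2×13×1 + 4×3×9 ≡ 17 (mod 39)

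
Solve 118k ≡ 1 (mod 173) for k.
Since 173 is prime, by Fermat 118^(-1) ≡ 118^{171} ≡ 22 (mod 173). Verify: 118 × 22 = 2596 ≡ 1 (mod 173)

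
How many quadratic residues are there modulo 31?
For prime 31, there are (p-1)/2 = (31-1)/2 = 15 quadratic residues (excluding 0).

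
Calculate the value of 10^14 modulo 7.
Using Fermat: 10^{6} ≡ 1 (mod 7). 14 ≡ 2 (mod 6). So 10^{14} ≡ 10^{2} ≡ 2 (mod 7)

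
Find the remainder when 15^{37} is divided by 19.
By Fermat: 15^{18} ≡ 1 (mod 19). 37 = 2×18 + 1. So 15^{37} ≡ 15^{1} ≡ 15 (mod 19)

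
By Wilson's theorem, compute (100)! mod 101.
By Wilson's theorem, (100)! ≡ -1 ≡ 100 mod 101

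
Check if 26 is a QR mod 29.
By Euler's criterion: 26^{14} ≡ 28 (mod 29). Since this equals -1 (≡ 28), 26 is not a QR.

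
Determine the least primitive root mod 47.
g = 5. Powers: [5, 25, 31, 14, 23, 21, 11, 8, 40, ...] generates all 46 non-zero residues.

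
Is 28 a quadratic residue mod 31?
By Euler's criterion: 28^{15} ≡ 1 mod 31. Since this equals 1, 28 is a QR.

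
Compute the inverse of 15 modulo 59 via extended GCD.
Extended GCD: 15(4) + 59(-1) = 1. So 15^(-1) ≡ 4 (mod 59). Verify: 15 × 4 = 60 ≡ 1 (mod 59)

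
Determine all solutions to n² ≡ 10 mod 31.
The square roots of 10 mod 31 are 14 and 17. Verify: 14² = 196 ≡ 10 mod 31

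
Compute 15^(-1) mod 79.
Since 79 is prime, by Fermat 15^(-1) ≡ 15^{77} ≡ 58 mod 79. Verify: 15 × 58 = 870 ≡ 1 mod 79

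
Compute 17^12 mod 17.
By repeated squaring mod 17: 17^{1}≡0, 17^{2}≡0, 17^{4}≡0, 17^{8}≡0. Then 17^{12} = 17^{8+4} ≡ 0 × 0 ≡ 0 mod 17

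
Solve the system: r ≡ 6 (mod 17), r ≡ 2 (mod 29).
M = 17 × 29 = 493. M₁ = 29, y₁ ≡ 10 (mod 17). M₂ = 17, y₂ ≡ 12 (mod 29). r = 6×29×10 + 2×17×12 ≡ 176 (mod 493)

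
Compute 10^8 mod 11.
By repeated squaring (mod 11): 10^{1}≡10, 10^{2}≡1, 10^{4}≡1, 10^{8}≡1. So 10^{8} ≡ 1 (mod 11)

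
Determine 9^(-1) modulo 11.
Since 11 is prime, by Fermat 9^(-1) ≡ 9^{9} ≡ 5 (mod 11). Verify: 9 × 5 = 45 ≡ 1 (mod 11)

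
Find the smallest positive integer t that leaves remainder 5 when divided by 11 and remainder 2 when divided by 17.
M = 11 × 17 = 187. M₁ = 17, y₁ ≡ 2 (mod 11). M₂ = 11, y₂ ≡ 14 (mod 17). t = 5×17×2 + 2×11×14 ≡ 104 (mod 187)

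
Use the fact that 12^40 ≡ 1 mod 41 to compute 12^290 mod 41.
By Fermat: 12^{40} ≡ 1 mod 41. 290 ≡ 10 mod 40. So 12^{290} ≡ 12^{10} ≡ 9 mod 41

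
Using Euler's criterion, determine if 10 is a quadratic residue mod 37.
By Euler's criterion: 10^{18} ≡ 1 mod 37. Since this equals 1, 10 is a QR.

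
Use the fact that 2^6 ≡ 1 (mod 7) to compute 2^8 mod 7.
By Fermat: 2^{6} ≡ 1 (mod 7). So 2^{8} = 2^{6} · 2^{2} ≡ 2^{2} ≡ 4 (mod 7)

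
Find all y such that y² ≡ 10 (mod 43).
The square roots of 10 mod 43 are 15 and 28. Verify: 15² = 225 ≡ 10 (mod 43)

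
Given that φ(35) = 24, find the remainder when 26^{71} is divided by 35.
By Euler: 26^{24} ≡ 1 mod 35 since gcd(26, 35) = 1. 71 = 2×24 + 23. So 26^{71} ≡ 26^{23} ≡ 31 mod 35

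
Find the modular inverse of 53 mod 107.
Since 107 is prime, by Fermat 53^(-1) ≡ 53^{105} ≡ 105 (mod 107). Verify: 53 × 105 = 5565 ≡ 1 (mod 107)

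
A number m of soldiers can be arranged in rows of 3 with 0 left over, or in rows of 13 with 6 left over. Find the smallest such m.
M = 3 × 13 = 39. M₁ = 13, y₁ ≡ 1 mod 3. M₂ = 3, y₂ ≡ 9 mod 13. m = 0×13×1 + 6×3×9 ≡ 6 mod 39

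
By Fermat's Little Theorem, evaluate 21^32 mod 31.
By Fermat: 21^{30} ≡ 1 mod 31. So 21^{32} = 21^{30} · 21^{2} ≡ 21^{2} ≡ 7 mod 31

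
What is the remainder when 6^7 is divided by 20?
By repeated squaring mod 20: 6^{1}≡6, 6^{2}≡16, 6^{4}≡16. Then 6^{7} = 6^{4+2+1} ≡ 16 × 16 × 6 ≡ 16 mod 20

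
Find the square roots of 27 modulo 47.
The square roots of 27 mod 47 are 36 and 11. Verify: 36² = 1296 ≡ 27 (mod 47)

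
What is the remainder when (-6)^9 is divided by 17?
By repeated squaring mod 17: (-6)^{1}≡11, (-6)^{2}≡2, (-6)^{4}≡4, (-6)^{8}≡16. Then (-6)^{9} = (-6)^{8+1} ≡ 16 × 11 ≡ 6 mod 17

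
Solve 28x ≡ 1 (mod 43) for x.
Since 43 is prime, by Fermat 28^(-1) ≡ 28^{41} ≡ 20 (mod 43). Verify: 28 × 20 = 560 ≡ 1 (mod 43)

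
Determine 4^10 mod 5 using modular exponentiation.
Using Fermat: 4^{4} ≡ 1 mod 5. 10 ≡ 2 mod 4. So 4^{10} ≡ 4^{2} ≡ 1 mod 5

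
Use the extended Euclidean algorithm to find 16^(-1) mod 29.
Extended GCD: 16(-9) + 29(5) = 1. So 16^(-1) ≡ -9 ≡ 20 mod 29. Verify: 16 × 20 = 320 ≡ 1 mod 29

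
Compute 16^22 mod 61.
By repeated squaring (mod 61): 16^{1}≡16, 16^{2}≡12, 16^{4}≡22, 16^{8}≡57, 16^{16}≡16. Then 16^{22} = 16^{16+4+2} ≡ 16 × 22 × 12 ≡ 15 (mod 61)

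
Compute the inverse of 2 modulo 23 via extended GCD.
Extended GCD: 2(-11) + 23(1) = 1. So 2^(-1) ≡ -11 ≡ 12 mod 23. Verify: 2 × 12 = 24 ≡ 1 mod 23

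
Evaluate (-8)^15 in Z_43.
By repeated squaring mod 43: (-8)^{1}≡35, (-8)^{2}≡21, (-8)^{4}≡11, (-8)^{8}≡35. Then (-8)^{15} = (-8)^{8+4+2+1} ≡ 35 × 11 × 21 × 35 ≡ 35 mod 43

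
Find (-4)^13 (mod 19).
By repeated squaring (mod 19): (-4)^{1}≡15, (-4)^{2}≡16, (-4)^{4}≡9, (-4)^{8}≡5. Then (-4)^{13} = (-4)^{8+4+1} ≡ 5 × 9 × 15 ≡ 10 (mod 19)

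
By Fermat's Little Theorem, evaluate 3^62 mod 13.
By Fermat: 3^{12} ≡ 1 (mod 13). 62 = 5×12 + 2. So 3^{62} ≡ 3^{2} ≡ 9 (mod 13)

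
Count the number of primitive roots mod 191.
A prime p has φ(p-1) primitive roots; here φ(190) = 72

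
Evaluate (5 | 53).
(5/53) = 5^{26} mod 53 = -1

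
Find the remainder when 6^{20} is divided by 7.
By Fermat: 6^{6} ≡ 1 (mod 7). 20 = 3×6 + 2. So 6^{20} ≡ 6^{2} ≡ 1 (mod 7)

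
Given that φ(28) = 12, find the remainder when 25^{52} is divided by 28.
By Euler: 25^{12} ≡ 1 mod 28 since gcd(25, 28) = 1. 52 = 4×12 + 4. So 25^{52} ≡ 25^{4} ≡ 25 mod 28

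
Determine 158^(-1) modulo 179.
Since 179 is prime, by Fermat 158^(-1) ≡ 158^{177} ≡ 17 (mod 179). Verify: 158 × 17 = 2686 ≡ 1 (mod 179)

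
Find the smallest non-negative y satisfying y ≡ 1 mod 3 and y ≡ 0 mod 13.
M = 3 × 13 = 39. M₁ = 13, y₁ ≡ 1 mod 3. M₂ = 3, y₂ ≡ 9 mod 13. y = 1×13×1 + 0×3×9 ≡ 13 mod 39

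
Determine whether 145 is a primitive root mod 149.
145^{37} ≡ 1 mod 149 and 37 < 148, so ord_149(145) = 37 ≠ 148 and 145 is not a primitive root.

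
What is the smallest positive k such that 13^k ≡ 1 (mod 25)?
Powers of 13 mod 25: 13^1≡13, 13^2≡19, 13^3≡22, 13^4≡11, 13^5≡18, 13^6≡9, 13^7≡17, 13^8≡21, 13^9≡23, 13^10≡24, 13^11≡12, 13^12≡6, 13^13≡3, 13^14≡14, 13^15≡7, 13^16≡16, 13^17≡8, 13^18≡4, 13^19≡2, 13^20≡1. ord_25(13) = 20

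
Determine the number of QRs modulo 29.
For prime 29, there are (p-1)/2 = (29-1)/2 = 14 quadratic residues (excluding 0).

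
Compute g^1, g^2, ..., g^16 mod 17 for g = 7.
7^1, 7^2, ..., 7^{16} mod 17: [7, 15, 3, 4, 11, 9, 12, 16, 10, 2, 14, 13, 6, 8, 5, 1]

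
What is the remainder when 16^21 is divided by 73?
By repeated squaring (mod 73): 16^{1}≡16, 16^{2}≡37, 16^{4}≡55, 16^{8}≡32, 16^{16}≡2. Then 16^{21} = 16^{16+4+1} ≡ 2 × 55 × 16 ≡ 8 (mod 73)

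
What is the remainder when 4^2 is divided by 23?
4^{2} = 16 ≡ 16 (mod 23)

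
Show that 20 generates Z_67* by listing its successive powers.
20^1, 20^2, ..., 20^{66} mod 67: [20, 65, 27, 4, 13, 59, 41, 16, 52, 35, 30, 64, 7, 6, 53, 55, 28, 24, 11, 19, 45, 29, 44, 9, 46, 49, 42, 36, 50, 62, 34, 10, 66, 47, 2, 40, 63, 54, 8, 26, 51, 15, 32, 37, 3, 60, 61, 14, 12, 39, 43, 56, 48, 22, 38, 23, 58, 21, 18, 25, 31, 17, 5, 33, 57, 1]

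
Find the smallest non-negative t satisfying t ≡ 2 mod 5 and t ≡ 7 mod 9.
M = 5 × 9 = 45. M₁ = 9, y₁ ≡ 4 mod 5. M₂ = 5, y₂ ≡ 2 mod 9. t = 2×9×4 + 7×5×2 ≡ 7 mod 45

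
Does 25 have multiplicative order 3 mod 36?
Powers of 25 mod 36: 25^1≡25, 25^2≡13, 25^3≡1. First k with 25^k≡1 is k=3. Yes, ord_36(25) = 3.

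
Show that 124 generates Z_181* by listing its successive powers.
124^1, 124^2, ..., 124^{180} mod 181: [124, 172, 151, 81, 89, 176, 104, 45, 150, 138, 98, 25, 23, 137, 155, 34, 53, 56, 66, 39, 130, 11, 97, 82, 32, 167, 74, 126, 58, 133, 21, 70, 173, 94, 72, 59, 76, 12, 40, 73, 2, 67, 163, 121, 162, 178, 171, 27, 90, 119, 95, 15, 50, 46, 93, 129, 68, 106, 112, 132, 78, 79, 22, 13, 164, 64, 153, 148, 71, 116, 85, 42, 140, 165, 7, 144, 118, 152, 24, 80, 146, 4, 134, 145, 61, 143, 175, 161, 54, 180, 57, 9, 30, 100, 92, 5, 77, 136, 31, 43, 83, 156, 158, 44, 26, 147, 128, 125, 115, 142, 51, 170, 84, 99, 149, 14, 107, 55, 123, 48, 160, 111, 8, 87, 109, 122, 105, 169, 141, 108, 179, 114, 18, 60, 19, 3, 10, 154, 91, 62, 86, 166, 131, 135, 88, 52, 113, 75, 69, 49, 103, 102, 159, 168, 17, 117, 28, 33, 110, 65, 96, 139, 41, 16, 174, 37, 63, 29, 157, 101, 35, 177, 47, 36, 120, 38, 6, 20, 127, 1]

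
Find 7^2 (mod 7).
7^{2} = 49 ≡ 0 (mod 7)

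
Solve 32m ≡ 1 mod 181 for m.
Since 181 is prime, by Fermat 32^(-1) ≡ 32^{179} ≡ 17 mod 181. Verify: 32 × 17 = 544 ≡ 1 mod 181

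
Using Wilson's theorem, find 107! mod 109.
(108)! = (107)! × (108) ≡ -1 (mod 109). So (107)! ≡ -1 × (108)^(-1) ≡ (-1)×(-1) = 1 (mod 109)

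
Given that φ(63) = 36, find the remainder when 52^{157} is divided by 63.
By Euler: 52^{36} ≡ 1 (mod 63) since gcd(52, 63) = 1. 157 = 4×36 + 13. So 52^{157} ≡ 52^{13} ≡ 52 (mod 63)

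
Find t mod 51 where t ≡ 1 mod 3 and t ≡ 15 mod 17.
M = 3 × 17 = 51. M₁ = 17, y₁ ≡ 2 mod 3. M₂ = 3, y₂ ≡ 6 mod 17. t = 1×17×2 + 15×3×6 ≡ 49 mod 51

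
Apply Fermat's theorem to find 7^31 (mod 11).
By Fermat: 7^{10} ≡ 1 (mod 11). 31 = 3×10 + 1. So 7^{31} ≡ 7^{1} ≡ 7 (mod 11)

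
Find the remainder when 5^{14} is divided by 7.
By Fermat: 5^{6} ≡ 1 mod 7. 14 = 2×6 + 2. So 5^{14} ≡ 5^{2} ≡ 4 mod 7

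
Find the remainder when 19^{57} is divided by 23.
By Fermat: 19^{22} ≡ 1 (mod 23). 57 = 2×22 + 13. So 19^{57} ≡ 19^{13} ≡ 7 (mod 23)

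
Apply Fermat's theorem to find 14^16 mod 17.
By Fermat's Little Theorem, 14^{16} ≡ 1 mod 17 since 17 is prime and gcd(14, 17) = 1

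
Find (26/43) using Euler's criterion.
(26/43) = 26^{21} mod 43 = -1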